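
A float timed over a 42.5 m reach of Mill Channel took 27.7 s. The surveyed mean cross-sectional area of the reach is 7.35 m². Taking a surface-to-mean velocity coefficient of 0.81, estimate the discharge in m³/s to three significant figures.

v_surface = L / t̄ = 42.5 / 27.7 = 1.534 m/s
v_mean = 0.81 × 1.534 = 1.243 m/s
Q = A × v_mean = 7.35 × 1.243 = 9.134 m³/s

9.13 m³/s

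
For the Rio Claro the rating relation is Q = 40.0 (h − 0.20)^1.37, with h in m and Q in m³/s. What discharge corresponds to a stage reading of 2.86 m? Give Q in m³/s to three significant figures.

Q = 40.0 × (2.86 − 0.20)^1.37 = 40.0 × 2.66^1.37 = 152.8 m³/s

153 m³/s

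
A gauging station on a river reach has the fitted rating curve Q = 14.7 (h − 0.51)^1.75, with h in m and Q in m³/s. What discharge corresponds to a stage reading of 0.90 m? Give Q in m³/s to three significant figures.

Q = 14.7 × (0.90 − 0.51)^1.75 = 14.7 × 0.39^1.75 = 2.829 m³/s

2.83 m³/s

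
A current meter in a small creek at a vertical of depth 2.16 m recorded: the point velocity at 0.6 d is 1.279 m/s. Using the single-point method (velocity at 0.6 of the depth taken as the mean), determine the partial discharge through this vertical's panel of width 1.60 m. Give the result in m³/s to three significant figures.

4.42 m³/s

v̄ = v₀.₆ = 1.279 m/s
q = v̄ × d × w = 1.279 × 2.16 × 1.60 = 4.420 m³/s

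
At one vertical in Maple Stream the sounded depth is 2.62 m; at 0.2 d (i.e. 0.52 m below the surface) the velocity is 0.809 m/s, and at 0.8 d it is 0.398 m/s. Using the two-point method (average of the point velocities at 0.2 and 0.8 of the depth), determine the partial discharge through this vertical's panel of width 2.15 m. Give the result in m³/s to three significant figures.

3.40 m³/s

v̄ = (0.809 + 0.398) / 2 = 0.6035 m/s
q = v̄ × d × w = 0.6035 × 2.62 × 2.15 = 3.400 m³/s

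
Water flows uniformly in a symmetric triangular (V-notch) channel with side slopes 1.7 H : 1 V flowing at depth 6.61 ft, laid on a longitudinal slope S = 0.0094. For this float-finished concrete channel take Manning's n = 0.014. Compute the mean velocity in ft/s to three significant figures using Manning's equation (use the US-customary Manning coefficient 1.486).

20.7 ft/s

A = z·y² = 1.7×6.61² = 74.28 ft²
P = 2y√(1+z²) = 2×6.61×√(1+1.7²) = 26.07 ft
R = A/P = 74.28/26.07 = 2.849 ft
Q = (1.486/n)·A·R^(2/3)·S^(1/2) = (1.486/0.014) × 74.28 × 2.849^(2/3) × 0.0094^(1/2) = 1536 ft³/s
V = Q/A = 1536/74.28 = 20.68 ft/s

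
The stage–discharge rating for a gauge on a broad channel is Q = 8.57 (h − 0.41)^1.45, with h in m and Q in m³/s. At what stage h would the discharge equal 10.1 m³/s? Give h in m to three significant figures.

1.53 m

h − h₀ = (Q/C)^(1/b) = (10.1/8.57)^(1/1.45) = 1.120 m
h = 0.41 + 1.120 = 1.530 m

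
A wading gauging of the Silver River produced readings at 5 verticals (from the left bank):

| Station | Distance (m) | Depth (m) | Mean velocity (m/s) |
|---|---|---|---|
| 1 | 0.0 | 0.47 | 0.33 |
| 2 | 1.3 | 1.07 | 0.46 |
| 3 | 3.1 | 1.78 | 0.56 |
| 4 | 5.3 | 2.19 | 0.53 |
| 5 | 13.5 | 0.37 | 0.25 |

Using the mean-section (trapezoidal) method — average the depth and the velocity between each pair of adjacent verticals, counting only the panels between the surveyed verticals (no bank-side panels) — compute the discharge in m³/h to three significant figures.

Panel 1-2: Δb = 1.3 m, d̄ = (0.47+1.07)/2 = 0.77, v̄ = (0.33+0.46)/2 = 0.395 → q = 1.3×0.77×0.395 = 0.3954 m³/s
Panel 2-3: Δb = 1.8 m, d̄ = (1.07+1.78)/2 = 1.425, v̄ = (0.46+0.56)/2 = 0.51 → q = 1.8×1.425×0.51 = 1.308 m³/s
Panel 3-4: Δb = 2.2 m, d̄ = (1.78+2.19)/2 = 1.985, v̄ = (0.56+0.53)/2 = 0.545 → q = 2.2×1.985×0.545 = 2.380 m³/s
Panel 4-5: Δb = 8.2 m, d̄ = (2.19+0.37)/2 = 1.28, v̄ = (0.53+0.25)/2 = 0.39 → q = 8.2×1.28×0.39 = 4.093 m³/s
Q = Σ q = 8.177 m³/s
= 8.177 × 3600 = 29440 m³/h

29400 m³/h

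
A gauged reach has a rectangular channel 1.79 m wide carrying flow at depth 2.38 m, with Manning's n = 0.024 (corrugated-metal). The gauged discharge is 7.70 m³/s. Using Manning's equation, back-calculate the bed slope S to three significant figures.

0.00334

A = b·y = 1.79 × 2.38 = 4.260 m²
P = b + 2y = 1.79 + 2×2.38 = 6.550 m
R = A/P = 4.260/6.550 = 0.6504 m
S = (Q·n / (1·A·R^(2/3)))² = (7.70×0.024 / (1×4.260×0.7507))² = 0.003339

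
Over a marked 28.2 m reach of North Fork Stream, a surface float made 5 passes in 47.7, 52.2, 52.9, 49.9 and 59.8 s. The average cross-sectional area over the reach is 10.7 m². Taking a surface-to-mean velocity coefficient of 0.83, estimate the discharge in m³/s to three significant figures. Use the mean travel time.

4.77 m³/s

t̄ = (47.7 + 52.2 + 52.9 + 49.9 + 59.8) / 5 = 52.5 s
v_surface = L / t̄ = 28.2 / 52.5 = 0.5371 m/s
v_mean = 0.83 × 0.5371 = 0.4458 m/s
Q = A × v_mean = 10.7 × 0.4458 = 4.770 m³/s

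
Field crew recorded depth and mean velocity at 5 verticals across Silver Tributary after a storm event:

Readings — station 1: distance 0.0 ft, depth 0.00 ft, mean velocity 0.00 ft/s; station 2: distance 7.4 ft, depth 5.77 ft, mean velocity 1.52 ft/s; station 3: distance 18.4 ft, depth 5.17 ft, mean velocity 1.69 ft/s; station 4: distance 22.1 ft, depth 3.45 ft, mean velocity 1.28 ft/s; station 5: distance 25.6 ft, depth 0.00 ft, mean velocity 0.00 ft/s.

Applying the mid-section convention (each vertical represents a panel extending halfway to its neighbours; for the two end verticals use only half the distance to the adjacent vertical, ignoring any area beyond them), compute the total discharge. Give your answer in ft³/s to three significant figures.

w_2 = (18.4 − 0.0)/2 = 9.2 ft; q_2 = 1.52 × 5.77 × 9.2 = 80.69 ft³/s
w_3 = (22.1 − 7.4)/2 = 7.35 ft; q_3 = 1.69 × 5.17 × 7.35 = 64.22 ft³/s
w_4 = (25.6 − 18.4)/2 = 3.6 ft; q_4 = 1.28 × 3.45 × 3.6 = 15.90 ft³/s
Stations 1, 5 contribute zero (depth or velocity is 0).
Q = Σ qᵢ = 160.8 ft³/s

161 ft³/s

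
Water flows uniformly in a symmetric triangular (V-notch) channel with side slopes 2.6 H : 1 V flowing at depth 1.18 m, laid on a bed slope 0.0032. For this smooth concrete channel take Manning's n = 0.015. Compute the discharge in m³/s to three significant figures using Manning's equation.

A = z·y² = 2.6×1.18² = 3.620 m²
P = 2y√(1+z²) = 2×1.18×√(1+2.6²) = 6.574 m
R = A/P = 3.620/6.574 = 0.5507 m
Q = (1/n)·A·R^(2/3)·S^(1/2) = (1/0.015) × 3.620 × 0.5507^(2/3) × 0.0032^(1/2) = 9.172 m³/s

9.17 m³/s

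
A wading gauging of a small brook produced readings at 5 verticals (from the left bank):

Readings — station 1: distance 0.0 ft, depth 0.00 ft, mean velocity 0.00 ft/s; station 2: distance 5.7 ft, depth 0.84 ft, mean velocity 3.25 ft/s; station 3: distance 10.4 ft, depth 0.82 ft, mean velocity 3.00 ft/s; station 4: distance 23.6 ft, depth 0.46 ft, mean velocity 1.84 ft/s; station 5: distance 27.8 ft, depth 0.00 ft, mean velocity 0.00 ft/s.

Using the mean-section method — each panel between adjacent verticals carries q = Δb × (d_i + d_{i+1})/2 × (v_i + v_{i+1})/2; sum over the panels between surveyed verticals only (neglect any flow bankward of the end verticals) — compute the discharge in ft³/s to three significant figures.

37.4 ft³/s

Panel 1-2: Δb = 5.7 ft, d̄ = (0.00+0.84)/2 = 0.42, v̄ = (0.00+3.25)/2 = 1.625 → q = 5.7×0.42×1.625 = 3.890 ft³/s
Panel 2-3: Δb = 4.7 ft, d̄ = (0.84+0.82)/2 = 0.83, v̄ = (3.25+3.00)/2 = 3.125 → q = 4.7×0.83×3.125 = 12.19 ft³/s
Panel 3-4: Δb = 13.2 ft, d̄ = (0.82+0.46)/2 = 0.64, v̄ = (3.00+1.84)/2 = 2.42 → q = 13.2×0.64×2.42 = 20.44 ft³/s
Panel 4-5: Δb = 4.2 ft, d̄ = (0.46+0.00)/2 = 0.23, v̄ = (1.84+0.00)/2 = 0.92 → q = 4.2×0.23×0.92 = 0.8887 ft³/s
Q = Σ q = 37.41 ft³/s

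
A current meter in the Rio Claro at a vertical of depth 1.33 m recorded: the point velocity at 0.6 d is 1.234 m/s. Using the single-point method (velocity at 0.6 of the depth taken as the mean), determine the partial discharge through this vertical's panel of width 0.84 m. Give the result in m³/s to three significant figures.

v̄ = v₀.₆ = 1.234 m/s
q = v̄ × d × w = 1.234 × 1.33 × 0.84 = 1.379 m³/s

1.38 m³/s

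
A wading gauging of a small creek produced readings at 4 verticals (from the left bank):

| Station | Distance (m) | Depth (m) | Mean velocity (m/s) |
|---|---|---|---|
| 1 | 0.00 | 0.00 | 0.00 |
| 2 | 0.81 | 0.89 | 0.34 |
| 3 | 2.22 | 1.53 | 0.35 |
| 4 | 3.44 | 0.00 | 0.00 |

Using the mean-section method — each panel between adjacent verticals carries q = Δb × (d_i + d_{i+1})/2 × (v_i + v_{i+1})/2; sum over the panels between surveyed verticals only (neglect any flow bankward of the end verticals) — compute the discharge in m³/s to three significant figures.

Panel 1-2: Δb = 0.81 m, d̄ = (0.00+0.89)/2 = 0.445, v̄ = (0.00+0.34)/2 = 0.17 → q = 0.81×0.445×0.17 = 0.06128 m³/s
Panel 2-3: Δb = 1.41 m, d̄ = (0.89+1.53)/2 = 1.21, v̄ = (0.34+0.35)/2 = 0.345 → q = 1.41×1.21×0.345 = 0.5886 m³/s
Panel 3-4: Δb = 1.22 m, d̄ = (1.53+0.00)/2 = 0.765, v̄ = (0.35+0.00)/2 = 0.175 → q = 1.22×0.765×0.175 = 0.1633 m³/s
Q = Σ q = 0.8132 m³/s

0.813 m³/s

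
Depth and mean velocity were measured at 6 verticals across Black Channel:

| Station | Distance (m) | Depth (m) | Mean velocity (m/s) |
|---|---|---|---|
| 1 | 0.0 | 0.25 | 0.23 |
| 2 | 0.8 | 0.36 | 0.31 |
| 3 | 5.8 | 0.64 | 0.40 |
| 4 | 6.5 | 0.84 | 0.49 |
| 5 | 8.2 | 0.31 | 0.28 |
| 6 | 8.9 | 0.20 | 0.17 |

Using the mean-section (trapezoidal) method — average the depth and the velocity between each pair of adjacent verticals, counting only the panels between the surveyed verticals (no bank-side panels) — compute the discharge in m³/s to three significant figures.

Panel 1-2: Δb = 0.8 m, d̄ = (0.25+0.36)/2 = 0.305, v̄ = (0.23+0.31)/2 = 0.27 → q = 0.8×0.305×0.27 = 0.06588 m³/s
Panel 2-3: Δb = 5 m, d̄ = (0.36+0.64)/2 = 0.5, v̄ = (0.31+0.40)/2 = 0.355 → q = 5×0.5×0.355 = 0.8875 m³/s
Panel 3-4: Δb = 0.7 m, d̄ = (0.64+0.84)/2 = 0.74, v̄ = (0.40+0.49)/2 = 0.445 → q = 0.7×0.74×0.445 = 0.2305 m³/s
Panel 4-5: Δb = 1.7 m, d̄ = (0.84+0.31)/2 = 0.575, v̄ = (0.49+0.28)/2 = 0.385 → q = 1.7×0.575×0.385 = 0.3763 m³/s
Panel 5-6: Δb = 0.7 m, d̄ = (0.31+0.20)/2 = 0.255, v̄ = (0.28+0.17)/2 = 0.225 → q = 0.7×0.255×0.225 = 0.04016 m³/s
Q = Σ q = 1.600 m³/s

1.60 m³/s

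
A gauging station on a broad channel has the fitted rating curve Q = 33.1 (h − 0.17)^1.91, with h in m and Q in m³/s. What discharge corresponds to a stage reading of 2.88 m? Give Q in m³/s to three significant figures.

Q = 33.1 × (2.88 − 0.17)^1.91 = 33.1 × 2.71^1.91 = 222.2 m³/s

222 m³/s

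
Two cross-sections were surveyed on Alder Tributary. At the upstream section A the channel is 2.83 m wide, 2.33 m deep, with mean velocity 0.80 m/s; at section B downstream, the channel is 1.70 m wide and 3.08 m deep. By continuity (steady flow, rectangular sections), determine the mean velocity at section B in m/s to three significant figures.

1.01 m/s

Q = A₁V₁ = (2.83×2.33) × 0.80 = 5.275 m³/s
A₂ = 1.70 × 3.08 = 5.236 m²
V₂ = Q/A₂ = 5.275/5.236 = 1.007 m/s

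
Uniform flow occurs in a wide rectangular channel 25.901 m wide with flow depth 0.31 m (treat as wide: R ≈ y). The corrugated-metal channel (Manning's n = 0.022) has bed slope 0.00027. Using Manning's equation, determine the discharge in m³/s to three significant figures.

A = b·y = 25.901 × 0.31 = 8.029 m²
Wide channel: R ≈ y = 0.31 m
Q = (1/n)·A·R^(2/3)·S^(1/2) = (1/0.022) × 8.029 × 0.3100^(2/3) × 0.00027^(1/2) = 2.747 m³/s

2.75 m³/s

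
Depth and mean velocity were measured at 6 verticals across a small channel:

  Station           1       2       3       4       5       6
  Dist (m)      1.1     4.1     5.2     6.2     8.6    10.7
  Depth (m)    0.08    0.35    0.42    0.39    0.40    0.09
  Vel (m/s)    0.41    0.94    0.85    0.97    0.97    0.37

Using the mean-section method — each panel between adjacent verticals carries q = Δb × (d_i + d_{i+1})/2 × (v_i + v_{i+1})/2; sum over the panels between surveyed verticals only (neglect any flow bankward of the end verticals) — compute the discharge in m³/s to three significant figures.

2.45 m³/s

Panel 1-2: Δb = 3 m, d̄ = (0.08+0.35)/2 = 0.215, v̄ = (0.41+0.94)/2 = 0.675 → q = 3×0.215×0.675 = 0.4354 m³/s
Panel 2-3: Δb = 1.1 m, d̄ = (0.35+0.42)/2 = 0.385, v̄ = (0.94+0.85)/2 = 0.895 → q = 1.1×0.385×0.895 = 0.3790 m³/s
Panel 3-4: Δb = 1 m, d̄ = (0.42+0.39)/2 = 0.405, v̄ = (0.85+0.97)/2 = 0.91 → q = 1×0.405×0.91 = 0.3686 m³/s
Panel 4-5: Δb = 2.4 m, d̄ = (0.39+0.40)/2 = 0.395, v̄ = (0.97+0.97)/2 = 0.97 → q = 2.4×0.395×0.97 = 0.9196 m³/s
Panel 5-6: Δb = 2.1 m, d̄ = (0.40+0.09)/2 = 0.245, v̄ = (0.97+0.37)/2 = 0.67 → q = 2.1×0.245×0.67 = 0.3447 m³/s
Q = Σ q = 2.447 m³/s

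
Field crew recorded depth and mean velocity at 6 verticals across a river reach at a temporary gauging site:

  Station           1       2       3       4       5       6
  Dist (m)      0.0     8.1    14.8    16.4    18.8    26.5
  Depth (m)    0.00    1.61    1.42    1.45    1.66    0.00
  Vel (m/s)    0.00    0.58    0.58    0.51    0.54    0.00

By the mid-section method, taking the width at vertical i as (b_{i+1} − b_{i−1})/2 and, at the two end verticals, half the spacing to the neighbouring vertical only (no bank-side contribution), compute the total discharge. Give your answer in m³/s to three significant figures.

w_2 = (14.8 − 0.0)/2 = 7.4 m; q_2 = 0.58 × 1.61 × 7.4 = 6.910 m³/s
w_3 = (16.4 − 8.1)/2 = 4.15 m; q_3 = 0.58 × 1.42 × 4.15 = 3.418 m³/s
w_4 = (18.8 − 14.8)/2 = 2 m; q_4 = 0.51 × 1.45 × 2 = 1.479 m³/s
w_5 = (26.5 − 16.4)/2 = 5.05 m; q_5 = 0.54 × 1.66 × 5.05 = 4.527 m³/s
Stations 1, 6 contribute zero (depth or velocity is 0).
Q = Σ qᵢ = 16.33 m³/s

16.3 m³/s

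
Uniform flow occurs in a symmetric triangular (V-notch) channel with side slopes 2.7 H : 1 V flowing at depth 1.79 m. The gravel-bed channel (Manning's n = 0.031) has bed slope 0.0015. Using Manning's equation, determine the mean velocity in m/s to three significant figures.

A = z·y² = 2.7×1.79² = 8.651 m²
P = 2y√(1+z²) = 2×1.79×√(1+2.7²) = 10.31 m
R = A/P = 8.651/10.31 = 0.8393 m
Q = (1/n)·A·R^(2/3)·S^(1/2) = (1/0.031) × 8.651 × 0.8393^(2/3) × 0.0015^(1/2) = 9.617 m³/s
V = Q/A = 9.617/8.651 = 1.112 m/s

1.11 m/s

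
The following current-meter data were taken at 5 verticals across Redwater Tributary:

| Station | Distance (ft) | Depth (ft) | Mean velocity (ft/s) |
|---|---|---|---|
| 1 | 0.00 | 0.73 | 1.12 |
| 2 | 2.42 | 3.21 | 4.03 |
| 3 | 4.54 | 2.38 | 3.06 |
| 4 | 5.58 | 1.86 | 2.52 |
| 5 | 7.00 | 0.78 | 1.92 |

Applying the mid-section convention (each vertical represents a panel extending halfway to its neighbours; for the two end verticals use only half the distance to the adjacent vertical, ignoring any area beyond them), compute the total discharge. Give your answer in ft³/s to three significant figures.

48.7 ft³/s

w_1 = (2.42 − 0.00)/2 = 1.21 ft; q_1 = 1.12 × 0.73 × 1.21 = 0.9893 ft³/s
w_2 = (4.54 − 0.00)/2 = 2.27 ft; q_2 = 4.03 × 3.21 × 2.27 = 29.37 ft³/s
w_3 = (5.58 − 2.42)/2 = 1.58 ft; q_3 = 3.06 × 2.38 × 1.58 = 11.51 ft³/s
w_4 = (7.00 − 4.54)/2 = 1.23 ft; q_4 = 2.52 × 1.86 × 1.23 = 5.765 ft³/s
w_5 = (7.00 − 5.58)/2 = 0.71 ft; q_5 = 1.92 × 0.78 × 0.71 = 1.063 ft³/s
Q = Σ qᵢ = 48.69 ft³/s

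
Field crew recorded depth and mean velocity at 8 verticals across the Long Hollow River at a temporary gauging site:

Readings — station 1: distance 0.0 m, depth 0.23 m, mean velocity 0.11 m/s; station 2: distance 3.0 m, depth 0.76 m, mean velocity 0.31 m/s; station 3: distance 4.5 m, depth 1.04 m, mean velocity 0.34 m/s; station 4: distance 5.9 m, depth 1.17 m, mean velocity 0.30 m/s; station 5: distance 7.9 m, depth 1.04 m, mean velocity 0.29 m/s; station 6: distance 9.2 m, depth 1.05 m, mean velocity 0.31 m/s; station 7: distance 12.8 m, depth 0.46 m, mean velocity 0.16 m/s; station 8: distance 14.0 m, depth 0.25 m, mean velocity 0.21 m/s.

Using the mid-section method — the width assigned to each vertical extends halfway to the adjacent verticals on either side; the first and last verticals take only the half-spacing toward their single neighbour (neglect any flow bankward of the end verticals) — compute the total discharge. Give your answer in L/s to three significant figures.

3180 L/s

w_1 = (3.0 − 0.0)/2 = 1.5 m; q_1 = 0.11 × 0.23 × 1.5 = 0.03795 m³/s
w_2 = (4.5 − 0.0)/2 = 2.25 m; q_2 = 0.31 × 0.76 × 2.25 = 0.5301 m³/s
w_3 = (5.9 − 3.0)/2 = 1.45 m; q_3 = 0.34 × 1.04 × 1.45 = 0.5127 m³/s
w_4 = (7.9 − 4.5)/2 = 1.7 m; q_4 = 0.30 × 1.17 × 1.7 = 0.5967 m³/s
w_5 = (9.2 − 5.9)/2 = 1.65 m; q_5 = 0.29 × 1.04 × 1.65 = 0.4976 m³/s
w_6 = (12.8 − 7.9)/2 = 2.45 m; q_6 = 0.31 × 1.05 × 2.45 = 0.7975 m³/s
w_7 = (14.0 − 9.2)/2 = 2.4 m; q_7 = 0.16 × 0.46 × 2.4 = 0.1766 m³/s
w_8 = (14.0 − 12.8)/2 = 0.6 m; q_8 = 0.21 × 0.25 × 0.6 = 0.03150 m³/s
Q = Σ qᵢ = 3.181 m³/s
= 3.181 × 1000 = 3181 L/s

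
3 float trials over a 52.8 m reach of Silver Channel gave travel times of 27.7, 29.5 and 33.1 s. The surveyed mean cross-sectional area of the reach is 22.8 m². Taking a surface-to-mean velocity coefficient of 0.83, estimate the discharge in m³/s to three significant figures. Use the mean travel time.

t̄ = (27.7 + 29.5 + 33.1) / 3 = 30.1 s
v_surface = L / t̄ = 52.8 / 30.1 = 1.754 m/s
v_mean = 0.83 × 1.754 = 1.456 m/s
Q = A × v_mean = 22.8 × 1.456 = 33.20 m³/s

33.2 m³/s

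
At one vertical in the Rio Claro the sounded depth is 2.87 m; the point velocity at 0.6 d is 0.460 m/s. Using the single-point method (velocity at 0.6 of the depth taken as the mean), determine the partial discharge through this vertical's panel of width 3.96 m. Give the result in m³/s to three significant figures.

v̄ = v₀.₆ = 0.460 m/s
q = v̄ × d × w = 0.4600 × 2.87 × 3.96 = 5.228 m³/s

5.23 m³/s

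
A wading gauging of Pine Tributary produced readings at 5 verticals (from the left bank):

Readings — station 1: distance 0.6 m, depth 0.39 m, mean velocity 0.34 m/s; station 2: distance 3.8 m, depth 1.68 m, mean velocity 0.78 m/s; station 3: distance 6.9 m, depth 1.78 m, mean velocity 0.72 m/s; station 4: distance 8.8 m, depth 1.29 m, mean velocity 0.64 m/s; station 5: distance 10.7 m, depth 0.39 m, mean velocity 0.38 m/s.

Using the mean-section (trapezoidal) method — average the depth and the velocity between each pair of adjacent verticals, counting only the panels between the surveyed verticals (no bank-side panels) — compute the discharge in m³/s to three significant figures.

Panel 1-2: Δb = 3.2 m, d̄ = (0.39+1.68)/2 = 1.035, v̄ = (0.34+0.78)/2 = 0.56 → q = 3.2×1.035×0.56 = 1.855 m³/s
Panel 2-3: Δb = 3.1 m, d̄ = (1.68+1.78)/2 = 1.73, v̄ = (0.78+0.72)/2 = 0.75 → q = 3.1×1.73×0.75 = 4.022 m³/s
Panel 3-4: Δb = 1.9 m, d̄ = (1.78+1.29)/2 = 1.535, v̄ = (0.72+0.64)/2 = 0.68 → q = 1.9×1.535×0.68 = 1.983 m³/s
Panel 4-5: Δb = 1.9 m, d̄ = (1.29+0.39)/2 = 0.84, v̄ = (0.64+0.38)/2 = 0.51 → q = 1.9×0.84×0.51 = 0.8140 m³/s
Q = Σ q = 8.674 m³/s

8.67 m³/s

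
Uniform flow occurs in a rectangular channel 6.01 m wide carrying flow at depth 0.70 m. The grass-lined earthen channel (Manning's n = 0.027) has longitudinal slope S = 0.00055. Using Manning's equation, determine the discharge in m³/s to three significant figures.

2.51 m³/s

A = b·y = 6.01 × 0.70 = 4.207 m²
P = b + 2y = 6.01 + 2×0.70 = 7.410 m
R = A/P = 4.207/7.410 = 0.5677 m
Q = (1/n)·A·R^(2/3)·S^(1/2) = (1/0.027) × 4.207 × 0.5677^(2/3) × 0.00055^(1/2) = 2.505 m³/s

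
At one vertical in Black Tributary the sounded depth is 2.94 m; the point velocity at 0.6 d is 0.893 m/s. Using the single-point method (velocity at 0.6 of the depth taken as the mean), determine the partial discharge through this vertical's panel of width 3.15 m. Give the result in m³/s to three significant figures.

8.27 m³/s

v̄ = v₀.₆ = 0.893 m/s
q = v̄ × d × w = 0.8930 × 2.94 × 3.15 = 8.270 m³/s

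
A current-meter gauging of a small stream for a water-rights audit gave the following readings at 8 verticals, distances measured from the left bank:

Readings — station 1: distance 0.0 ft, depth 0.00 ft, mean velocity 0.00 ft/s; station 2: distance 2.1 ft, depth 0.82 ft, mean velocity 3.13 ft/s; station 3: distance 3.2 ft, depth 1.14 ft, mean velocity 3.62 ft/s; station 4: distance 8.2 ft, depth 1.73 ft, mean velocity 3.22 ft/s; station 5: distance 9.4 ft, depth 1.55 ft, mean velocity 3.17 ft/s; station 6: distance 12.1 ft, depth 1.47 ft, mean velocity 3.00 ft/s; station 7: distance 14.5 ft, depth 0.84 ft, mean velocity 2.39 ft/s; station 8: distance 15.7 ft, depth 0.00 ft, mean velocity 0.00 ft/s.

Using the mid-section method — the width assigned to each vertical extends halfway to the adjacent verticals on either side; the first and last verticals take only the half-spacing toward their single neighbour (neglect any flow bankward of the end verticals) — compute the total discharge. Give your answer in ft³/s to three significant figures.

58.4 ft³/s

w_2 = (3.2 − 0.0)/2 = 1.6 ft; q_2 = 3.13 × 0.82 × 1.6 = 4.107 ft³/s
w_3 = (8.2 − 2.1)/2 = 3.05 ft; q_3 = 3.62 × 1.14 × 3.05 = 12.59 ft³/s
w_4 = (9.4 − 3.2)/2 = 3.1 ft; q_4 = 3.22 × 1.73 × 3.1 = 17.27 ft³/s
w_5 = (12.1 − 8.2)/2 = 1.95 ft; q_5 = 3.17 × 1.55 × 1.95 = 9.581 ft³/s
w_6 = (14.5 − 9.4)/2 = 2.55 ft; q_6 = 3.00 × 1.47 × 2.55 = 11.25 ft³/s
w_7 = (15.7 − 12.1)/2 = 1.8 ft; q_7 = 2.39 × 0.84 × 1.8 = 3.614 ft³/s
Stations 1, 8 contribute zero (depth or velocity is 0).
Q = Σ qᵢ = 58.40 ft³/s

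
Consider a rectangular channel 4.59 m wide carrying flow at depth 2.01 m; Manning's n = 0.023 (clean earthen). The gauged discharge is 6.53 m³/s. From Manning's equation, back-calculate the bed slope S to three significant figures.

0.000242

A = b·y = 4.59 × 2.01 = 9.226 m²
P = b + 2y = 4.59 + 2×2.01 = 8.610 m
R = A/P = 9.226/8.610 = 1.072 m
S = (Q·n / (1·A·R^(2/3)))² = (6.53×0.023 / (1×9.226×1.047))² = 0.0002417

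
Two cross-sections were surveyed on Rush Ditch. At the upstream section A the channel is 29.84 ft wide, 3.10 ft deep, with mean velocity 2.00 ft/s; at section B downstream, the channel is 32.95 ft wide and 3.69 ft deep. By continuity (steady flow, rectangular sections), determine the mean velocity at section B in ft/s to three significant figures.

Q = A₁V₁ = (29.84×3.10) × 2.00 = 185.0 ft³/s
A₂ = 32.95 × 3.69 = 121.6 ft²
V₂ = Q/A₂ = 185.0/121.6 = 1.522 ft/s

1.52 ft/s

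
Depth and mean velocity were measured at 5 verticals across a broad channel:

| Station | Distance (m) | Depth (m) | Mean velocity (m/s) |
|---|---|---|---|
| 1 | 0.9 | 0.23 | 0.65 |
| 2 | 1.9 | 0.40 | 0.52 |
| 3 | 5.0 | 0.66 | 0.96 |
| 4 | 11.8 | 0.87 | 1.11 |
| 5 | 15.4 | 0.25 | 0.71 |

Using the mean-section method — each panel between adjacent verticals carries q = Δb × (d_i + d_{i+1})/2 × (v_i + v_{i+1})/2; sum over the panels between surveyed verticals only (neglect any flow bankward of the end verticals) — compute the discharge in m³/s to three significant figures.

Panel 1-2: Δb = 1 m, d̄ = (0.23+0.40)/2 = 0.315, v̄ = (0.65+0.52)/2 = 0.585 → q = 1×0.315×0.585 = 0.1843 m³/s
Panel 2-3: Δb = 3.1 m, d̄ = (0.40+0.66)/2 = 0.53, v̄ = (0.52+0.96)/2 = 0.74 → q = 3.1×0.53×0.74 = 1.216 m³/s
Panel 3-4: Δb = 6.8 m, d̄ = (0.66+0.87)/2 = 0.765, v̄ = (0.96+1.11)/2 = 1.035 → q = 6.8×0.765×1.035 = 5.384 m³/s
Panel 4-5: Δb = 3.6 m, d̄ = (0.87+0.25)/2 = 0.56, v̄ = (1.11+0.71)/2 = 0.91 → q = 3.6×0.56×0.91 = 1.835 m³/s
Q = Σ q = 8.619 m³/s

8.62 m³/s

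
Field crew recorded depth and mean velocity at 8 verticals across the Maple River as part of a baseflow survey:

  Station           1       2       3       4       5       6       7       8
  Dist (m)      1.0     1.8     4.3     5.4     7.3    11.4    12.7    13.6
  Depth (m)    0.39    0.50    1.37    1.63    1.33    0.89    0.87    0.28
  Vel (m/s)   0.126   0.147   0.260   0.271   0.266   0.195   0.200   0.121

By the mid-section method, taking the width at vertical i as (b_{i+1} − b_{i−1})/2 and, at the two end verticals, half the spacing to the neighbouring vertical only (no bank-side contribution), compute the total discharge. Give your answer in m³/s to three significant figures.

w_1 = (1.8 − 1.0)/2 = 0.4 m; q_1 = 0.126 × 0.39 × 0.4 = 0.01966 m³/s
w_2 = (4.3 − 1.0)/2 = 1.65 m; q_2 = 0.147 × 0.50 × 1.65 = 0.1213 m³/s
w_3 = (5.4 − 1.8)/2 = 1.8 m; q_3 = 0.260 × 1.37 × 1.8 = 0.6412 m³/s
w_4 = (7.3 − 4.3)/2 = 1.5 m; q_4 = 0.271 × 1.63 × 1.5 = 0.6626 m³/s
w_5 = (11.4 − 5.4)/2 = 3 m; q_5 = 0.266 × 1.33 × 3 = 1.061 m³/s
w_6 = (12.7 − 7.3)/2 = 2.7 m; q_6 = 0.195 × 0.89 × 2.7 = 0.4686 m³/s
w_7 = (13.6 − 11.4)/2 = 1.1 m; q_7 = 0.200 × 0.87 × 1.1 = 0.1914 m³/s
w_8 = (13.6 − 12.7)/2 = 0.45 m; q_8 = 0.121 × 0.28 × 0.45 = 0.01525 m³/s
Q = Σ qᵢ = 3.181 m³/s

3.18 m³/s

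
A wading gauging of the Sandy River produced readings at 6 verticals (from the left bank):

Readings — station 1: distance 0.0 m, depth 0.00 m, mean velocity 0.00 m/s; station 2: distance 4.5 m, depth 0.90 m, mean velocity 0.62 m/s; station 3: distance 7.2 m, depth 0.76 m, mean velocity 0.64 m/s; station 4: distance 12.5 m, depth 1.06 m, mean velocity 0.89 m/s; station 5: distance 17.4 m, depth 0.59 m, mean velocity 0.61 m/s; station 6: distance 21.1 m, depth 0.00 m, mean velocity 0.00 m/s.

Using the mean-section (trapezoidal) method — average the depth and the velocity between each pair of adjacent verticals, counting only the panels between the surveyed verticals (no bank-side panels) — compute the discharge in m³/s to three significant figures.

9.09 m³/s

Panel 1-2: Δb = 4.5 m, d̄ = (0.00+0.90)/2 = 0.45, v̄ = (0.00+0.62)/2 = 0.31 → q = 4.5×0.45×0.31 = 0.6278 m³/s
Panel 2-3: Δb = 2.7 m, d̄ = (0.90+0.76)/2 = 0.83, v̄ = (0.62+0.64)/2 = 0.63 → q = 2.7×0.83×0.63 = 1.412 m³/s
Panel 3-4: Δb = 5.3 m, d̄ = (0.76+1.06)/2 = 0.91, v̄ = (0.64+0.89)/2 = 0.765 → q = 5.3×0.91×0.765 = 3.690 m³/s
Panel 4-5: Δb = 4.9 m, d̄ = (1.06+0.59)/2 = 0.825, v̄ = (0.89+0.61)/2 = 0.75 → q = 4.9×0.825×0.75 = 3.032 m³/s
Panel 5-6: Δb = 3.7 m, d̄ = (0.59+0.00)/2 = 0.295, v̄ = (0.61+0.00)/2 = 0.305 → q = 3.7×0.295×0.305 = 0.3329 m³/s
Q = Σ q = 9.094 m³/s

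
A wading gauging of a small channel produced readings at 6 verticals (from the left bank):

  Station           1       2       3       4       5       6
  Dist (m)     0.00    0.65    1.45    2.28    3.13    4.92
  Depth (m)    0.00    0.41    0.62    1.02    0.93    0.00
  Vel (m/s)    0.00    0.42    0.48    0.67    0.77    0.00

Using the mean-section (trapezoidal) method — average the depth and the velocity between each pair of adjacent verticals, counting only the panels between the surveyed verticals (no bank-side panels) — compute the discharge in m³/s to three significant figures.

Panel 1-2: Δb = 0.65 m, d̄ = (0.00+0.41)/2 = 0.205, v̄ = (0.00+0.42)/2 = 0.21 → q = 0.65×0.205×0.21 = 0.02798 m³/s
Panel 2-3: Δb = 0.8 m, d̄ = (0.41+0.62)/2 = 0.515, v̄ = (0.42+0.48)/2 = 0.45 → q = 0.8×0.515×0.45 = 0.1854 m³/s
Panel 3-4: Δb = 0.83 m, d̄ = (0.62+1.02)/2 = 0.82, v̄ = (0.48+0.67)/2 = 0.575 → q = 0.83×0.82×0.575 = 0.3913 m³/s
Panel 4-5: Δb = 0.85 m, d̄ = (1.02+0.93)/2 = 0.975, v̄ = (0.67+0.77)/2 = 0.72 → q = 0.85×0.975×0.72 = 0.5967 m³/s
Panel 5-6: Δb = 1.79 m, d̄ = (0.93+0.00)/2 = 0.465, v̄ = (0.77+0.00)/2 = 0.385 → q = 1.79×0.465×0.385 = 0.3205 m³/s
Q = Σ q = 1.522 m³/s

1.52 m³/s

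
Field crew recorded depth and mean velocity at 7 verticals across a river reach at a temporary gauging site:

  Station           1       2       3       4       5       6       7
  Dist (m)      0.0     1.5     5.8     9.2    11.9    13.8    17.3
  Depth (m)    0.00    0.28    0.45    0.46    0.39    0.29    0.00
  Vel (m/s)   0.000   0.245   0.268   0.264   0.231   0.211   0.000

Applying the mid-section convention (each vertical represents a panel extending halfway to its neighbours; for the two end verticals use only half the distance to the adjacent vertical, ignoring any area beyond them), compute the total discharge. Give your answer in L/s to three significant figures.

w_2 = (5.8 − 0.0)/2 = 2.9 m; q_2 = 0.245 × 0.28 × 2.9 = 0.1989 m³/s
w_3 = (9.2 − 1.5)/2 = 3.85 m; q_3 = 0.268 × 0.45 × 3.85 = 0.4643 m³/s
w_4 = (11.9 − 5.8)/2 = 3.05 m; q_4 = 0.264 × 0.46 × 3.05 = 0.3704 m³/s
w_5 = (13.8 − 9.2)/2 = 2.3 m; q_5 = 0.231 × 0.39 × 2.3 = 0.2072 m³/s
w_6 = (17.3 − 11.9)/2 = 2.7 m; q_6 = 0.211 × 0.29 × 2.7 = 0.1652 m³/s
Stations 1, 7 contribute zero (depth or velocity is 0).
Q = Σ qᵢ = 1.406 m³/s
= 1.406 × 1000 = 1406 L/s

1410 L/s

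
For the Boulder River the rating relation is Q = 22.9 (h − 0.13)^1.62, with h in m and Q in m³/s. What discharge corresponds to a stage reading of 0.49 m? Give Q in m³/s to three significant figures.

4.38 m³/s

Q = 22.9 × (0.49 − 0.13)^1.62 = 22.9 × 0.36^1.62 = 4.376 m³/s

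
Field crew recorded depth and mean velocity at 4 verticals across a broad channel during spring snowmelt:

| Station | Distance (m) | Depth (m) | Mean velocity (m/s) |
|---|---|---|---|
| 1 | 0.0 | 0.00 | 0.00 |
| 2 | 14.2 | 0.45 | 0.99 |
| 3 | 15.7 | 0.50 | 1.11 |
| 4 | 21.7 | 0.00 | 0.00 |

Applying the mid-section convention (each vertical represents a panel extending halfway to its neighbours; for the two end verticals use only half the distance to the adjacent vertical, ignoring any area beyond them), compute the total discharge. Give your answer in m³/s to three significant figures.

5.58 m³/s

w_2 = (15.7 − 0.0)/2 = 7.85 m; q_2 = 0.99 × 0.45 × 7.85 = 3.497 m³/s
w_3 = (21.7 − 14.2)/2 = 3.75 m; q_3 = 1.11 × 0.50 × 3.75 = 2.081 m³/s
Stations 1, 4 contribute zero (depth or velocity is 0).
Q = Σ qᵢ = 5.578 m³/s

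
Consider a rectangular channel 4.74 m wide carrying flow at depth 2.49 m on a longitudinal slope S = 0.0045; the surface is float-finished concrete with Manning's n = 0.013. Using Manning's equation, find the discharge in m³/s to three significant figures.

69.3 m³/s

A = b·y = 4.74 × 2.49 = 11.80 m²
P = b + 2y = 4.74 + 2×2.49 = 9.720 m
R = A/P = 11.80/9.720 = 1.214 m
Q = (1/n)·A·R^(2/3)·S^(1/2) = (1/0.013) × 11.80 × 1.214^(2/3) × 0.0045^(1/2) = 69.32 m³/s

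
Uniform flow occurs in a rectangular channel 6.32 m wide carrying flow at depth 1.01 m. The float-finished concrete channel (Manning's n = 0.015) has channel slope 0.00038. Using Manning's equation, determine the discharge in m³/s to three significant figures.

A = b·y = 6.32 × 1.01 = 6.383 m²
P = b + 2y = 6.32 + 2×1.01 = 8.340 m
R = A/P = 6.383/8.340 = 0.7654 m
Q = (1/n)·A·R^(2/3)·S^(1/2) = (1/0.015) × 6.383 × 0.7654^(2/3) × 0.00038^(1/2) = 6.941 m³/s

6.94 m³/s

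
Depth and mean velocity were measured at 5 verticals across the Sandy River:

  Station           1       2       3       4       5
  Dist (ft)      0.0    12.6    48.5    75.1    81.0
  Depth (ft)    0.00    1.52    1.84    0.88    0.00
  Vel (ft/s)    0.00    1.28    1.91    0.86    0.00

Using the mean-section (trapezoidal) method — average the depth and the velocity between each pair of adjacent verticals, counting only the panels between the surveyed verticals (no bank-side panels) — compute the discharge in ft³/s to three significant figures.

Panel 1-2: Δb = 12.6 ft, d̄ = (0.00+1.52)/2 = 0.76, v̄ = (0.00+1.28)/2 = 0.64 → q = 12.6×0.76×0.64 = 6.129 ft³/s
Panel 2-3: Δb = 35.9 ft, d̄ = (1.52+1.84)/2 = 1.68, v̄ = (1.28+1.91)/2 = 1.595 → q = 35.9×1.68×1.595 = 96.20 ft³/s
Panel 3-4: Δb = 26.6 ft, d̄ = (1.84+0.88)/2 = 1.36, v̄ = (1.91+0.86)/2 = 1.385 → q = 26.6×1.36×1.385 = 50.10 ft³/s
Panel 4-5: Δb = 5.9 ft, d̄ = (0.88+0.00)/2 = 0.44, v̄ = (0.86+0.00)/2 = 0.43 → q = 5.9×0.44×0.43 = 1.116 ft³/s
Q = Σ q = 153.5 ft³/s

154 ft³/s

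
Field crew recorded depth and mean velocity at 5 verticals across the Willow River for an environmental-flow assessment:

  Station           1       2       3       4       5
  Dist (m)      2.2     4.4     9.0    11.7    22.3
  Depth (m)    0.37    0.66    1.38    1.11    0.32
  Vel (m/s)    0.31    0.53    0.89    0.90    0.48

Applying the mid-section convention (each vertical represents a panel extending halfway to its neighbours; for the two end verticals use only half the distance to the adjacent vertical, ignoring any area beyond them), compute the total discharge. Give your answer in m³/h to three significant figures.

47700 m³/h

w_1 = (4.4 − 2.2)/2 = 1.1 m; q_1 = 0.31 × 0.37 × 1.1 = 0.1262 m³/s
w_2 = (9.0 − 2.2)/2 = 3.4 m; q_2 = 0.53 × 0.66 × 3.4 = 1.189 m³/s
w_3 = (11.7 − 4.4)/2 = 3.65 m; q_3 = 0.89 × 1.38 × 3.65 = 4.483 m³/s
w_4 = (22.3 − 9.0)/2 = 6.65 m; q_4 = 0.90 × 1.11 × 6.65 = 6.643 m³/s
w_5 = (22.3 − 11.7)/2 = 5.3 m; q_5 = 0.48 × 0.32 × 5.3 = 0.8141 m³/s
Q = Σ qᵢ = 13.26 m³/s
= 13.26 × 3600 = 47720 m³/h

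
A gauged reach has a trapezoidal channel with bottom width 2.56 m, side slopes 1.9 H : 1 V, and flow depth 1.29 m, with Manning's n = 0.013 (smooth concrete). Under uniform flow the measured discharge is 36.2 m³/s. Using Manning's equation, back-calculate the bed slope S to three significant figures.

0.00716

A = (b + z·y)·y = (2.56 + 1.9×1.29)×1.29 = 6.464 m²
P = b + 2y√(1+z²) = 2.56 + 2×1.29×√(1+1.9²) = 8.099 m
R = A/P = 6.464/8.099 = 0.7981 m
S = (Q·n / (1·A·R^(2/3)))² = (36.2×0.013 / (1×6.464×0.8604))² = 0.007159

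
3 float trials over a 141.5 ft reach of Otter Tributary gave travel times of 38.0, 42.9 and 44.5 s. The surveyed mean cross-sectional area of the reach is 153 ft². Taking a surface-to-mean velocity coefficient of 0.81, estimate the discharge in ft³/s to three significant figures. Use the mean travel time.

420 ft³/s

t̄ = (38.0 + 42.9 + 44.5) / 3 = 41.8 s
v_surface = L / t̄ = 141.5 / 41.8 = 3.385 ft/s
v_mean = 0.81 × 3.385 = 2.742 ft/s
Q = A × v_mean = 153 × 2.742 = 419.5 ft³/s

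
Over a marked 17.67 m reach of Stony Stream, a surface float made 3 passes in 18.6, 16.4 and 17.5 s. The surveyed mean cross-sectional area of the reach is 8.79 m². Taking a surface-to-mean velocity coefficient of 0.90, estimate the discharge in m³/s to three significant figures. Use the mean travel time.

7.99 m³/s

t̄ = (18.6 + 16.4 + 17.5) / 3 = 17.5 s
v_surface = L / t̄ = 17.67 / 17.5 = 1.010 m/s
v_mean = 0.90 × 1.010 = 0.9087 m/s
Q = A × v_mean = 8.79 × 0.9087 = 7.988 m³/s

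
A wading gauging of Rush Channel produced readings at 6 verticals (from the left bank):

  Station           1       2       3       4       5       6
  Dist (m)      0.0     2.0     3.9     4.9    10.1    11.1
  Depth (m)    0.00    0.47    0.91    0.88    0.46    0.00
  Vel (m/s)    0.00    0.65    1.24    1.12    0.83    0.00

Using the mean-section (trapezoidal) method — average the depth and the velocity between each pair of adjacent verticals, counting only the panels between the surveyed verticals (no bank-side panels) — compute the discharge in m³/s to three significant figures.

Panel 1-2: Δb = 2 m, d̄ = (0.00+0.47)/2 = 0.235, v̄ = (0.00+0.65)/2 = 0.325 → q = 2×0.235×0.325 = 0.1528 m³/s
Panel 2-3: Δb = 1.9 m, d̄ = (0.47+0.91)/2 = 0.69, v̄ = (0.65+1.24)/2 = 0.945 → q = 1.9×0.69×0.945 = 1.239 m³/s
Panel 3-4: Δb = 1 m, d̄ = (0.91+0.88)/2 = 0.895, v̄ = (1.24+1.12)/2 = 1.18 → q = 1×0.895×1.18 = 1.056 m³/s
Panel 4-5: Δb = 5.2 m, d̄ = (0.88+0.46)/2 = 0.67, v̄ = (1.12+0.83)/2 = 0.975 → q = 5.2×0.67×0.975 = 3.397 m³/s
Panel 5-6: Δb = 1 m, d̄ = (0.46+0.00)/2 = 0.23, v̄ = (0.83+0.00)/2 = 0.415 → q = 1×0.23×0.415 = 0.09545 m³/s
Q = Σ q = 5.940 m³/s

5.94 m³/s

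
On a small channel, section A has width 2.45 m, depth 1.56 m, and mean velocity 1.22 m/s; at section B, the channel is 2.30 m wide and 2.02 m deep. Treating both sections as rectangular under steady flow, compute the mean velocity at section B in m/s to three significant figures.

Q = A₁V₁ = (2.45×1.56) × 1.22 = 4.663 m³/s
A₂ = 2.30 × 2.02 = 4.646 m²
V₂ = Q/A₂ = 4.663/4.646 = 1.004 m/s

1.00 m/s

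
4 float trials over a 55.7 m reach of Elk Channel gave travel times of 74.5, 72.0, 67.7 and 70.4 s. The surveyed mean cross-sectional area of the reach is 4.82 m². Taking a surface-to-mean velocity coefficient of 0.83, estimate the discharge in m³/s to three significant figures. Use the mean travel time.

3.13 m³/s

t̄ = (74.5 + 72.0 + 67.7 + 70.4) / 4 = 71.15 s
v_surface = L / t̄ = 55.7 / 71.15 = 0.7829 m/s
v_mean = 0.83 × 0.7829 = 0.6498 m/s
Q = A × v_mean = 4.82 × 0.6498 = 3.132 m³/s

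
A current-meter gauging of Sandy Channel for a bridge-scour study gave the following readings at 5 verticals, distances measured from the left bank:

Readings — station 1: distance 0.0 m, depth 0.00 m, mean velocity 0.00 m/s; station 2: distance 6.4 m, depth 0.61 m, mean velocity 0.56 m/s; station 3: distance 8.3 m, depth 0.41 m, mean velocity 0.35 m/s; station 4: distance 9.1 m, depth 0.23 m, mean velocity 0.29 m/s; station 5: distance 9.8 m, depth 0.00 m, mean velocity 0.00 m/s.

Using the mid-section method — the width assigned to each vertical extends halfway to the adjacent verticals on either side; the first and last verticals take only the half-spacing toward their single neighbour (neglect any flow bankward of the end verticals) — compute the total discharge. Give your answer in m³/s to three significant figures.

1.66 m³/s

w_2 = (8.3 − 0.0)/2 = 4.15 m; q_2 = 0.56 × 0.61 × 4.15 = 1.418 m³/s
w_3 = (9.1 − 6.4)/2 = 1.35 m; q_3 = 0.35 × 0.41 × 1.35 = 0.1937 m³/s
w_4 = (9.8 − 8.3)/2 = 0.75 m; q_4 = 0.29 × 0.23 × 0.75 = 0.05003 m³/s
Stations 1, 5 contribute zero (depth or velocity is 0).
Q = Σ qᵢ = 1.661 m³/s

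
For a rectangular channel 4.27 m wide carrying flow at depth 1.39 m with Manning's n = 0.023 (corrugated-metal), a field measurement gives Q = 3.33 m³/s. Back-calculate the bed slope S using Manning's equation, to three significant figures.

A = b·y = 4.27 × 1.39 = 5.935 m²
P = b + 2y = 4.27 + 2×1.39 = 7.050 m
R = A/P = 5.935/7.050 = 0.8419 m
S = (Q·n / (1·A·R^(2/3)))² = (3.33×0.023 / (1×5.935×0.8916))² = 0.0002095

0.000209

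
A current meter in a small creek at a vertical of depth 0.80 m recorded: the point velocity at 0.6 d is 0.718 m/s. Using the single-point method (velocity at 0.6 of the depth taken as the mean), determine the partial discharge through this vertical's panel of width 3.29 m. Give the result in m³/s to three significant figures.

1.89 m³/s

v̄ = v₀.₆ = 0.718 m/s
q = v̄ × d × w = 0.7180 × 0.80 × 3.29 = 1.890 m³/s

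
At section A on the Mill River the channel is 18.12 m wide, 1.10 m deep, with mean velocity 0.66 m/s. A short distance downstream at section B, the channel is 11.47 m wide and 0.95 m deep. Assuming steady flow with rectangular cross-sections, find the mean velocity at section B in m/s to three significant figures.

1.21 m/s

Q = A₁V₁ = (18.12×1.10) × 0.66 = 13.16 m³/s
A₂ = 11.47 × 0.95 = 10.90 m²
V₂ = Q/A₂ = 13.16/10.90 = 1.207 m/s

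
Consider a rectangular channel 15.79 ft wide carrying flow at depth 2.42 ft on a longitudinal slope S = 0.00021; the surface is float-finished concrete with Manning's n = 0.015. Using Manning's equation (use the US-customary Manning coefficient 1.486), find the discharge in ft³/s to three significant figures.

82.7 ft³/s

A = b·y = 15.79 × 2.42 = 38.21 ft²
P = b + 2y = 15.79 + 2×2.42 = 20.63 ft
R = A/P = 38.21/20.63 = 1.852 ft
Q = (1.486/n)·A·R^(2/3)·S^(1/2) = (1.486/0.015) × 38.21 × 1.852^(2/3) × 0.00021^(1/2) = 82.74 ft³/s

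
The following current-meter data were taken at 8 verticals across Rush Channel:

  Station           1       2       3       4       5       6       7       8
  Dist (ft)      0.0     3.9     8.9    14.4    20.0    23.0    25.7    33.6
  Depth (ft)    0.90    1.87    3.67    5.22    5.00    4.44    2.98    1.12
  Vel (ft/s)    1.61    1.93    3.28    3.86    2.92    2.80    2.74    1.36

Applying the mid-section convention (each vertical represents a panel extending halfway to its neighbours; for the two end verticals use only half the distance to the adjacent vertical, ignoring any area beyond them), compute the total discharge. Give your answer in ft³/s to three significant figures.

341 ft³/s

w_1 = (3.9 − 0.0)/2 = 1.95 ft; q_1 = 1.61 × 0.90 × 1.95 = 2.826 ft³/s
w_2 = (8.9 − 0.0)/2 = 4.45 ft; q_2 = 1.93 × 1.87 × 4.45 = 16.06 ft³/s
w_3 = (14.4 − 3.9)/2 = 5.25 ft; q_3 = 3.28 × 3.67 × 5.25 = 63.20 ft³/s
w_4 = (20.0 − 8.9)/2 = 5.55 ft; q_4 = 3.86 × 5.22 × 5.55 = 111.8 ft³/s
w_5 = (23.0 − 14.4)/2 = 4.3 ft; q_5 = 2.92 × 5.00 × 4.3 = 62.78 ft³/s
w_6 = (25.7 − 20.0)/2 = 2.85 ft; q_6 = 2.80 × 4.44 × 2.85 = 35.43 ft³/s
w_7 = (33.6 − 23.0)/2 = 5.3 ft; q_7 = 2.74 × 2.98 × 5.3 = 43.28 ft³/s
w_8 = (33.6 − 25.7)/2 = 3.95 ft; q_8 = 1.36 × 1.12 × 3.95 = 6.017 ft³/s
Q = Σ qᵢ = 341.4 ft³/s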